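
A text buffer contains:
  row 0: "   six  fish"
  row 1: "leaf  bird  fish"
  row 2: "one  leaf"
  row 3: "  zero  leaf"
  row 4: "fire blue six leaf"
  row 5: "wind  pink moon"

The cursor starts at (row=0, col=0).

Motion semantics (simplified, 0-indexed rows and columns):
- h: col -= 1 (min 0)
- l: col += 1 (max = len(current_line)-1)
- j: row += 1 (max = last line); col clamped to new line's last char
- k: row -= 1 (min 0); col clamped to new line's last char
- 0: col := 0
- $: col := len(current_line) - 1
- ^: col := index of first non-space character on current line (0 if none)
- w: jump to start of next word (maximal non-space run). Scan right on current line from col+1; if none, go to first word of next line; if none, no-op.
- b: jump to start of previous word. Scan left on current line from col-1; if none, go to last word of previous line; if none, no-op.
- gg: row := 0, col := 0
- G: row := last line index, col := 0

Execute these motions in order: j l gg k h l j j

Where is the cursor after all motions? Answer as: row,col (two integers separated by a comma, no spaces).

Answer: 2,1

Derivation:
After 1 (j): row=1 col=0 char='l'
After 2 (l): row=1 col=1 char='e'
After 3 (gg): row=0 col=0 char='_'
After 4 (k): row=0 col=0 char='_'
After 5 (h): row=0 col=0 char='_'
After 6 (l): row=0 col=1 char='_'
After 7 (j): row=1 col=1 char='e'
After 8 (j): row=2 col=1 char='n'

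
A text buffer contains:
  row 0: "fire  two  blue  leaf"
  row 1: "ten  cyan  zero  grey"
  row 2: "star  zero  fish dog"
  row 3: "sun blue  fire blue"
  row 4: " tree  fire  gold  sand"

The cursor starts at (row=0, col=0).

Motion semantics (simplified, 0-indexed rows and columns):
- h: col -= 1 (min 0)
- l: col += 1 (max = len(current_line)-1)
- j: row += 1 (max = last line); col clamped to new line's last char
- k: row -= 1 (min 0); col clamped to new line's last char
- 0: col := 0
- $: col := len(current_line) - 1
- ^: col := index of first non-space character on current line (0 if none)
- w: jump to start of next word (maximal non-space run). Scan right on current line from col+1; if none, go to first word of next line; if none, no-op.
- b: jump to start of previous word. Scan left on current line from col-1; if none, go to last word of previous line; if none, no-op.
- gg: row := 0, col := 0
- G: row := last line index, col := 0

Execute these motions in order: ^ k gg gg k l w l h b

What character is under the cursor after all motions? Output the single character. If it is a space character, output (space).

After 1 (^): row=0 col=0 char='f'
After 2 (k): row=0 col=0 char='f'
After 3 (gg): row=0 col=0 char='f'
After 4 (gg): row=0 col=0 char='f'
After 5 (k): row=0 col=0 char='f'
After 6 (l): row=0 col=1 char='i'
After 7 (w): row=0 col=6 char='t'
After 8 (l): row=0 col=7 char='w'
After 9 (h): row=0 col=6 char='t'
After 10 (b): row=0 col=0 char='f'

Answer: f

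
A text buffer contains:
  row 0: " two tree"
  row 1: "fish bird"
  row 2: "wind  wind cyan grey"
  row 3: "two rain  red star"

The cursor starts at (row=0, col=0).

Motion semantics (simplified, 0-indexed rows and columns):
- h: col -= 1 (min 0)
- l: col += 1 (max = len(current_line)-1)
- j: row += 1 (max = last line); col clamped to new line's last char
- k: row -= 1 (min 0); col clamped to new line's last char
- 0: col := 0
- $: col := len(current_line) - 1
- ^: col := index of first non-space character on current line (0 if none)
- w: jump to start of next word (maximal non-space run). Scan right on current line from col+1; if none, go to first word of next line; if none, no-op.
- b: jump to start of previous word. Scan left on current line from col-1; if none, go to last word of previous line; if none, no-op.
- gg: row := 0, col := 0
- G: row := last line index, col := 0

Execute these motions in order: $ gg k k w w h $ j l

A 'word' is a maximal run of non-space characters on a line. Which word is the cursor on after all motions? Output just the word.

After 1 ($): row=0 col=8 char='e'
After 2 (gg): row=0 col=0 char='_'
After 3 (k): row=0 col=0 char='_'
After 4 (k): row=0 col=0 char='_'
After 5 (w): row=0 col=1 char='t'
After 6 (w): row=0 col=5 char='t'
After 7 (h): row=0 col=4 char='_'
After 8 ($): row=0 col=8 char='e'
After 9 (j): row=1 col=8 char='d'
After 10 (l): row=1 col=8 char='d'

Answer: bird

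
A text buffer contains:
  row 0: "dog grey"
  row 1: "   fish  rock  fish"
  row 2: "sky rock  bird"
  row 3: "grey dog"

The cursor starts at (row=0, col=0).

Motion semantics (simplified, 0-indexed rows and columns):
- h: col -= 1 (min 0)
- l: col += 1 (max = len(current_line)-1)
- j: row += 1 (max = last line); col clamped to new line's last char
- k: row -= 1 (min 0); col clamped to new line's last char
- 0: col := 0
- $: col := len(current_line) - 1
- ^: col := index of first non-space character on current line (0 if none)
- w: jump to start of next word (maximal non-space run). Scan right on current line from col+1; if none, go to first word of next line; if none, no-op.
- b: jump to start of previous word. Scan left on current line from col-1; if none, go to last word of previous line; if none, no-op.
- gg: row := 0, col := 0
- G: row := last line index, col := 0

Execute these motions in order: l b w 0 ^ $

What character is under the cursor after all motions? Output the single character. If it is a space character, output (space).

After 1 (l): row=0 col=1 char='o'
After 2 (b): row=0 col=0 char='d'
After 3 (w): row=0 col=4 char='g'
After 4 (0): row=0 col=0 char='d'
After 5 (^): row=0 col=0 char='d'
After 6 ($): row=0 col=7 char='y'

Answer: y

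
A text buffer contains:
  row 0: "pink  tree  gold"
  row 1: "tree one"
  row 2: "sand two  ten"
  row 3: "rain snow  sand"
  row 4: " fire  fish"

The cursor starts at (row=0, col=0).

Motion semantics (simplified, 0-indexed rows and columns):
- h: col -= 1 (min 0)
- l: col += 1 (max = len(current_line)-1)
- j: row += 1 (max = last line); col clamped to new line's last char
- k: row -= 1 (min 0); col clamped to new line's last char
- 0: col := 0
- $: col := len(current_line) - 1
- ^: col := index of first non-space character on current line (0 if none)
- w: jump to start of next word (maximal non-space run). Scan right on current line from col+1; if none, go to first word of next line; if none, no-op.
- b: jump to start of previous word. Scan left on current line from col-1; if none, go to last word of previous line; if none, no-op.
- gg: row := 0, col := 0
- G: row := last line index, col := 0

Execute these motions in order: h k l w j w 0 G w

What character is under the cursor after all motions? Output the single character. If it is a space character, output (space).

After 1 (h): row=0 col=0 char='p'
After 2 (k): row=0 col=0 char='p'
After 3 (l): row=0 col=1 char='i'
After 4 (w): row=0 col=6 char='t'
After 5 (j): row=1 col=6 char='n'
After 6 (w): row=2 col=0 char='s'
After 7 (0): row=2 col=0 char='s'
After 8 (G): row=4 col=0 char='_'
After 9 (w): row=4 col=1 char='f'

Answer: f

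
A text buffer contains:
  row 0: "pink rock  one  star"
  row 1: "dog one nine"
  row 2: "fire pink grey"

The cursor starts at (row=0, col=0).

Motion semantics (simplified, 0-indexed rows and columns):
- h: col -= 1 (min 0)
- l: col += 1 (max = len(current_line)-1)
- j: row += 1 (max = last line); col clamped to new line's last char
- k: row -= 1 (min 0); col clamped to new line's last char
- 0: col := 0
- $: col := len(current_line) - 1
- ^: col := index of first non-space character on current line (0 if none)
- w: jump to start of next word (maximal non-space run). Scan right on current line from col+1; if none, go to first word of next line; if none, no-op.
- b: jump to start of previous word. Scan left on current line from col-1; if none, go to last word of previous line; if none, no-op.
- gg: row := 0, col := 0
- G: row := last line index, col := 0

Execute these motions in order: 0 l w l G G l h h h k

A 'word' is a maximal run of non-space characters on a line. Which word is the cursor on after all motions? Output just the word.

After 1 (0): row=0 col=0 char='p'
After 2 (l): row=0 col=1 char='i'
After 3 (w): row=0 col=5 char='r'
After 4 (l): row=0 col=6 char='o'
After 5 (G): row=2 col=0 char='f'
After 6 (G): row=2 col=0 char='f'
After 7 (l): row=2 col=1 char='i'
After 8 (h): row=2 col=0 char='f'
After 9 (h): row=2 col=0 char='f'
After 10 (h): row=2 col=0 char='f'
After 11 (k): row=1 col=0 char='d'

Answer: dog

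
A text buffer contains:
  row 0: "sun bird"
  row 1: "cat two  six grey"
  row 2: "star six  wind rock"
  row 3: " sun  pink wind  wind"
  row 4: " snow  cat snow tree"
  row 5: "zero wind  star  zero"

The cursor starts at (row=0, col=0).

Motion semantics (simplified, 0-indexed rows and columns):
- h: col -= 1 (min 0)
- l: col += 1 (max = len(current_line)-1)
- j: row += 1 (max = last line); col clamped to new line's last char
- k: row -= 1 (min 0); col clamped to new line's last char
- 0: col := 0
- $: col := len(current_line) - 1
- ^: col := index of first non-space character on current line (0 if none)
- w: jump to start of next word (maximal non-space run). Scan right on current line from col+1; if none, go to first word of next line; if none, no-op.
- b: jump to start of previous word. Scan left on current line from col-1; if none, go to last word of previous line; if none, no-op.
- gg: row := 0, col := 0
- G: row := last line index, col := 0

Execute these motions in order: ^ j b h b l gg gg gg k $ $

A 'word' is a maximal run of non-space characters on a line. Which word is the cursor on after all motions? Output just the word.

Answer: bird

Derivation:
After 1 (^): row=0 col=0 char='s'
After 2 (j): row=1 col=0 char='c'
After 3 (b): row=0 col=4 char='b'
After 4 (h): row=0 col=3 char='_'
After 5 (b): row=0 col=0 char='s'
After 6 (l): row=0 col=1 char='u'
After 7 (gg): row=0 col=0 char='s'
After 8 (gg): row=0 col=0 char='s'
After 9 (gg): row=0 col=0 char='s'
After 10 (k): row=0 col=0 char='s'
After 11 ($): row=0 col=7 char='d'
After 12 ($): row=0 col=7 char='d'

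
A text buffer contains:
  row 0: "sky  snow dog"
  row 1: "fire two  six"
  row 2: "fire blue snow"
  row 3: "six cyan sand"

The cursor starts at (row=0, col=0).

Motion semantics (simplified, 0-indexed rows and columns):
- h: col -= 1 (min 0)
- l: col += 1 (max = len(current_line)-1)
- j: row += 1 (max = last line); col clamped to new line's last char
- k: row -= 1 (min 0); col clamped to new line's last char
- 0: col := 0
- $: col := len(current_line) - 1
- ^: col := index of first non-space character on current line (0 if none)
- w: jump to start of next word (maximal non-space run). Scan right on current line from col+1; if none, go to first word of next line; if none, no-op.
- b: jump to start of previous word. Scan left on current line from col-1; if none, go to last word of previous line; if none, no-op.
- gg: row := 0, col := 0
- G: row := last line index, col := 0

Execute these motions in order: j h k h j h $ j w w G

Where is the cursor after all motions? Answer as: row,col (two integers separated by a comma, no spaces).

After 1 (j): row=1 col=0 char='f'
After 2 (h): row=1 col=0 char='f'
After 3 (k): row=0 col=0 char='s'
After 4 (h): row=0 col=0 char='s'
After 5 (j): row=1 col=0 char='f'
After 6 (h): row=1 col=0 char='f'
After 7 ($): row=1 col=12 char='x'
After 8 (j): row=2 col=12 char='o'
After 9 (w): row=3 col=0 char='s'
After 10 (w): row=3 col=4 char='c'
After 11 (G): row=3 col=0 char='s'

Answer: 3,0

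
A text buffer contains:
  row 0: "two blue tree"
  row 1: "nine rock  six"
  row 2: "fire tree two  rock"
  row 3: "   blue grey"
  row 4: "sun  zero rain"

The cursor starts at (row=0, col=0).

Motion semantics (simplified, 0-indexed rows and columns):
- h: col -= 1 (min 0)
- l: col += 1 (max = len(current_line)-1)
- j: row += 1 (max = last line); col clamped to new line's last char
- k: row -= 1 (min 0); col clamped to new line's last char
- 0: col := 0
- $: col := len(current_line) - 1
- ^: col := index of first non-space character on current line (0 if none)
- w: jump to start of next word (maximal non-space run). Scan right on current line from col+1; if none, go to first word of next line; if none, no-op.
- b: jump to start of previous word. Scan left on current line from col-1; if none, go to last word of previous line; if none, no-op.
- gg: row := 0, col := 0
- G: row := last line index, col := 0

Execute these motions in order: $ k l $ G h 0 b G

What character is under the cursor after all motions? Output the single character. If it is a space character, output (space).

Answer: s

Derivation:
After 1 ($): row=0 col=12 char='e'
After 2 (k): row=0 col=12 char='e'
After 3 (l): row=0 col=12 char='e'
After 4 ($): row=0 col=12 char='e'
After 5 (G): row=4 col=0 char='s'
After 6 (h): row=4 col=0 char='s'
After 7 (0): row=4 col=0 char='s'
After 8 (b): row=3 col=8 char='g'
After 9 (G): row=4 col=0 char='s'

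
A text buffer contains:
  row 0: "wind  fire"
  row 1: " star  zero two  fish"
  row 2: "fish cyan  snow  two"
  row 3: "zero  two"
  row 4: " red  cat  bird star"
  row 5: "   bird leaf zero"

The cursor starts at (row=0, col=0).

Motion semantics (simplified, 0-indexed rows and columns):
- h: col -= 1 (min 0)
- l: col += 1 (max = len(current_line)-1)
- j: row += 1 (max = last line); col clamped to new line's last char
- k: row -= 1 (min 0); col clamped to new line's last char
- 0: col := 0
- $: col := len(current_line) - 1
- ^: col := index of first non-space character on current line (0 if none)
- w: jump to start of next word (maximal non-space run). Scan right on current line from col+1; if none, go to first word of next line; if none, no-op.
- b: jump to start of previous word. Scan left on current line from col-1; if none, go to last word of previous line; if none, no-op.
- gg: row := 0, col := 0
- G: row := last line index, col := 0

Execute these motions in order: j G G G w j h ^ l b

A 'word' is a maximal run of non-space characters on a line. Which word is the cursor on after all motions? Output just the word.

Answer: bird

Derivation:
After 1 (j): row=1 col=0 char='_'
After 2 (G): row=5 col=0 char='_'
After 3 (G): row=5 col=0 char='_'
After 4 (G): row=5 col=0 char='_'
After 5 (w): row=5 col=3 char='b'
After 6 (j): row=5 col=3 char='b'
After 7 (h): row=5 col=2 char='_'
After 8 (^): row=5 col=3 char='b'
After 9 (l): row=5 col=4 char='i'
After 10 (b): row=5 col=3 char='b'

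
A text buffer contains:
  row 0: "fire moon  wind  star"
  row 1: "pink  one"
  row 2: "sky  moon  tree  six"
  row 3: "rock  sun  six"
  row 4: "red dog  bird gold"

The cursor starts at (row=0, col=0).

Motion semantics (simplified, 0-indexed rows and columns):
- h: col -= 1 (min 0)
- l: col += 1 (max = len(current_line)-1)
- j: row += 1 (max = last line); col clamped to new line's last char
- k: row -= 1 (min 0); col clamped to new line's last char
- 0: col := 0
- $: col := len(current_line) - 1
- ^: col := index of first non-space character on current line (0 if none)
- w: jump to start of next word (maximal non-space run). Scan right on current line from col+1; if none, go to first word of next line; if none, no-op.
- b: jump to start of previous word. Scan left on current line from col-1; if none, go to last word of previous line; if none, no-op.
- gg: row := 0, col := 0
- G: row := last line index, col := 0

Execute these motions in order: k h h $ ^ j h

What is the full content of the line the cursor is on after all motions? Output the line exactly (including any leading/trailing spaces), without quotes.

After 1 (k): row=0 col=0 char='f'
After 2 (h): row=0 col=0 char='f'
After 3 (h): row=0 col=0 char='f'
After 4 ($): row=0 col=20 char='r'
After 5 (^): row=0 col=0 char='f'
After 6 (j): row=1 col=0 char='p'
After 7 (h): row=1 col=0 char='p'

Answer: pink  one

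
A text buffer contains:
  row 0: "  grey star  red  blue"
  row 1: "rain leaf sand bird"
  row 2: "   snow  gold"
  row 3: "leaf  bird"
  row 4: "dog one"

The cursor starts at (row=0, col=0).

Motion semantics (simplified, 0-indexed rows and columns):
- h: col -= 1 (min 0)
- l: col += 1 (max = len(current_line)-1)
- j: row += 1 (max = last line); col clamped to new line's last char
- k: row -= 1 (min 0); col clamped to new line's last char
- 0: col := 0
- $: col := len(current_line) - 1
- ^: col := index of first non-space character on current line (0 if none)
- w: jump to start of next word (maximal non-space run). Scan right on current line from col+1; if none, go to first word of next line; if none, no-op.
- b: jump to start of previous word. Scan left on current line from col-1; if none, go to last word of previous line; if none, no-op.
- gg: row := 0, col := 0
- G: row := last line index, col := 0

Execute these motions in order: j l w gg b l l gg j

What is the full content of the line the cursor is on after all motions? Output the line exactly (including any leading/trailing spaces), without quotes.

After 1 (j): row=1 col=0 char='r'
After 2 (l): row=1 col=1 char='a'
After 3 (w): row=1 col=5 char='l'
After 4 (gg): row=0 col=0 char='_'
After 5 (b): row=0 col=0 char='_'
After 6 (l): row=0 col=1 char='_'
After 7 (l): row=0 col=2 char='g'
After 8 (gg): row=0 col=0 char='_'
After 9 (j): row=1 col=0 char='r'

Answer: rain leaf sand bird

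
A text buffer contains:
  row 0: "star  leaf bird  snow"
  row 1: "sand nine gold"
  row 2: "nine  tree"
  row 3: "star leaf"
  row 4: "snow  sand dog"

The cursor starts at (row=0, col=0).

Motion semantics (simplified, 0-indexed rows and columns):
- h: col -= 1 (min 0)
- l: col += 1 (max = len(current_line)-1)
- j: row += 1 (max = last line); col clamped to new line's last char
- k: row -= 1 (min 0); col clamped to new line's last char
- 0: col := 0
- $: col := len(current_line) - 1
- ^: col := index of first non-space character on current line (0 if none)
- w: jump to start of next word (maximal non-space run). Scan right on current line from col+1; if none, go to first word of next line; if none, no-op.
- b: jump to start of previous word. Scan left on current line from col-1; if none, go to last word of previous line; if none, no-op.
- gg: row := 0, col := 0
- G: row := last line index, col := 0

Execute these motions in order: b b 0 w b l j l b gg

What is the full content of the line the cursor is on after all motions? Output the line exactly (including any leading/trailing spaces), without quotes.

Answer: star  leaf bird  snow

Derivation:
After 1 (b): row=0 col=0 char='s'
After 2 (b): row=0 col=0 char='s'
After 3 (0): row=0 col=0 char='s'
After 4 (w): row=0 col=6 char='l'
After 5 (b): row=0 col=0 char='s'
After 6 (l): row=0 col=1 char='t'
After 7 (j): row=1 col=1 char='a'
After 8 (l): row=1 col=2 char='n'
After 9 (b): row=1 col=0 char='s'
After 10 (gg): row=0 col=0 char='s'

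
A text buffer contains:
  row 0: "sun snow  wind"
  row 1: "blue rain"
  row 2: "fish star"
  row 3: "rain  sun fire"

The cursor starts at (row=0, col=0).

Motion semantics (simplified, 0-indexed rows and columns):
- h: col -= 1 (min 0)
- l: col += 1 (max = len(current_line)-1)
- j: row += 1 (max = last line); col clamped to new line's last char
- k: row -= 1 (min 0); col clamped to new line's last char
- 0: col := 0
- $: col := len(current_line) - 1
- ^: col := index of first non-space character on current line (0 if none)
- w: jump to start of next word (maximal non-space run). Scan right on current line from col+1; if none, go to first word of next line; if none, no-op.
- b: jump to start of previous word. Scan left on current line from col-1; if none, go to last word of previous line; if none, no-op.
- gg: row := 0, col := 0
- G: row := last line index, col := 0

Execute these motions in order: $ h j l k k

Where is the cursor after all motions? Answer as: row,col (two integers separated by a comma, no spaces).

Answer: 0,8

Derivation:
After 1 ($): row=0 col=13 char='d'
After 2 (h): row=0 col=12 char='n'
After 3 (j): row=1 col=8 char='n'
After 4 (l): row=1 col=8 char='n'
After 5 (k): row=0 col=8 char='_'
After 6 (k): row=0 col=8 char='_'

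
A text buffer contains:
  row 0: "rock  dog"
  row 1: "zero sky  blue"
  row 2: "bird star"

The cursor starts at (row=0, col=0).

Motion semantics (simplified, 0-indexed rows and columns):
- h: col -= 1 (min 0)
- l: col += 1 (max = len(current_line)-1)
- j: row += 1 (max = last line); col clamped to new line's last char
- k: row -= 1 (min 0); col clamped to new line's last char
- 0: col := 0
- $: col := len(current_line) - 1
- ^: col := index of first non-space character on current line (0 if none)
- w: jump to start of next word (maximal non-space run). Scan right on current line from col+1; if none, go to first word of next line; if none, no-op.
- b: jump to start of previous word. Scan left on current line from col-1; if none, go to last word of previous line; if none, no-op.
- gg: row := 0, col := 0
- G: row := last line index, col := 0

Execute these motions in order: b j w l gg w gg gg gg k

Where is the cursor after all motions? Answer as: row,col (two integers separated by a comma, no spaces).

After 1 (b): row=0 col=0 char='r'
After 2 (j): row=1 col=0 char='z'
After 3 (w): row=1 col=5 char='s'
After 4 (l): row=1 col=6 char='k'
After 5 (gg): row=0 col=0 char='r'
After 6 (w): row=0 col=6 char='d'
After 7 (gg): row=0 col=0 char='r'
After 8 (gg): row=0 col=0 char='r'
After 9 (gg): row=0 col=0 char='r'
After 10 (k): row=0 col=0 char='r'

Answer: 0,0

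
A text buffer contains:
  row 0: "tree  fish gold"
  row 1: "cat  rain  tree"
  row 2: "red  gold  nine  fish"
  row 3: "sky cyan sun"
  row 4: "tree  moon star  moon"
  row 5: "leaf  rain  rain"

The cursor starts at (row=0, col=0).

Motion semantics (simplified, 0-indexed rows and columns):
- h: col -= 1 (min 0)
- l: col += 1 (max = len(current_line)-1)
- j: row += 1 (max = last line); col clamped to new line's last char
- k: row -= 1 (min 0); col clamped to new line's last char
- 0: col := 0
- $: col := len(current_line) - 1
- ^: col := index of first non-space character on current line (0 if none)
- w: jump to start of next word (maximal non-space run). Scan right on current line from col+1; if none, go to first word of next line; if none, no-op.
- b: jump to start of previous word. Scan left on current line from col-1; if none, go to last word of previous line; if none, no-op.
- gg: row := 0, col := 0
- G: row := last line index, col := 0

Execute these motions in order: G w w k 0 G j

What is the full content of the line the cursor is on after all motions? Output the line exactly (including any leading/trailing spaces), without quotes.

Answer: leaf  rain  rain

Derivation:
After 1 (G): row=5 col=0 char='l'
After 2 (w): row=5 col=6 char='r'
After 3 (w): row=5 col=12 char='r'
After 4 (k): row=4 col=12 char='t'
After 5 (0): row=4 col=0 char='t'
After 6 (G): row=5 col=0 char='l'
After 7 (j): row=5 col=0 char='l'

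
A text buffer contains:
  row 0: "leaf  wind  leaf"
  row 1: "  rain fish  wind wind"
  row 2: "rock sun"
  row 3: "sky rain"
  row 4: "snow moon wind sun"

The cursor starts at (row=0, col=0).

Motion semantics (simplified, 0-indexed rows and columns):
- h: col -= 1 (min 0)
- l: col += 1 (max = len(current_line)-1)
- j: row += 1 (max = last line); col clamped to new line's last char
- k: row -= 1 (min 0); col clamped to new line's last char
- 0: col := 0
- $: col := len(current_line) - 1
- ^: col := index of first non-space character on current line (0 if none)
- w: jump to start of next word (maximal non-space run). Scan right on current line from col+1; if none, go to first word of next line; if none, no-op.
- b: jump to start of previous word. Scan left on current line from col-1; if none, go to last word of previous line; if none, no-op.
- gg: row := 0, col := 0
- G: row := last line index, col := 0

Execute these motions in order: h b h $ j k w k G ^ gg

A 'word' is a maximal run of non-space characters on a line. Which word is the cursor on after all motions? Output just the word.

After 1 (h): row=0 col=0 char='l'
After 2 (b): row=0 col=0 char='l'
After 3 (h): row=0 col=0 char='l'
After 4 ($): row=0 col=15 char='f'
After 5 (j): row=1 col=15 char='n'
After 6 (k): row=0 col=15 char='f'
After 7 (w): row=1 col=2 char='r'
After 8 (k): row=0 col=2 char='a'
After 9 (G): row=4 col=0 char='s'
After 10 (^): row=4 col=0 char='s'
After 11 (gg): row=0 col=0 char='l'

Answer: leaf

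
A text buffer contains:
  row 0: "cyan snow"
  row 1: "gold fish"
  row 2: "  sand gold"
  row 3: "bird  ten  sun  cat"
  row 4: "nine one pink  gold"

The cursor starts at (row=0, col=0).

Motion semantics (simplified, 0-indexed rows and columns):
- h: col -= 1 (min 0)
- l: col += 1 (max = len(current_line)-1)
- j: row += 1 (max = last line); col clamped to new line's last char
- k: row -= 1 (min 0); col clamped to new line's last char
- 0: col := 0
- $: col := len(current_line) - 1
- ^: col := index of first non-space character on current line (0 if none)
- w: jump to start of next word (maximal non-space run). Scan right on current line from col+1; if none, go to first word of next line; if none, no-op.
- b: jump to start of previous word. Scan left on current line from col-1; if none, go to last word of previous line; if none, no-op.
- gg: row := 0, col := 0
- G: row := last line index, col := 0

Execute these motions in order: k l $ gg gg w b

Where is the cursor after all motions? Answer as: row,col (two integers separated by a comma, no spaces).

After 1 (k): row=0 col=0 char='c'
After 2 (l): row=0 col=1 char='y'
After 3 ($): row=0 col=8 char='w'
After 4 (gg): row=0 col=0 char='c'
After 5 (gg): row=0 col=0 char='c'
After 6 (w): row=0 col=5 char='s'
After 7 (b): row=0 col=0 char='c'

Answer: 0,0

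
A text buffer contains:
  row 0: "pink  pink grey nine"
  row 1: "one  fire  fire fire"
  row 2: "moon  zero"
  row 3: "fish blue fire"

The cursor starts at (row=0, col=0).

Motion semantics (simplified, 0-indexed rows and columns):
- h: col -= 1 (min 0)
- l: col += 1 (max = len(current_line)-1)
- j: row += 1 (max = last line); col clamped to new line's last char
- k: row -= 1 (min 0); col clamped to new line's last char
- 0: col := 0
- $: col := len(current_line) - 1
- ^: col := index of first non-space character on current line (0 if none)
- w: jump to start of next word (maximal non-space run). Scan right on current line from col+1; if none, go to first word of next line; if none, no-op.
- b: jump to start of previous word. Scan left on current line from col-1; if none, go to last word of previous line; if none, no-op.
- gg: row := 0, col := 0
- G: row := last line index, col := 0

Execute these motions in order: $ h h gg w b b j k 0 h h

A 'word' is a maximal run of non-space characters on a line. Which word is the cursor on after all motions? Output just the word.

After 1 ($): row=0 col=19 char='e'
After 2 (h): row=0 col=18 char='n'
After 3 (h): row=0 col=17 char='i'
After 4 (gg): row=0 col=0 char='p'
After 5 (w): row=0 col=6 char='p'
After 6 (b): row=0 col=0 char='p'
After 7 (b): row=0 col=0 char='p'
After 8 (j): row=1 col=0 char='o'
After 9 (k): row=0 col=0 char='p'
After 10 (0): row=0 col=0 char='p'
After 11 (h): row=0 col=0 char='p'
After 12 (h): row=0 col=0 char='p'

Answer: pink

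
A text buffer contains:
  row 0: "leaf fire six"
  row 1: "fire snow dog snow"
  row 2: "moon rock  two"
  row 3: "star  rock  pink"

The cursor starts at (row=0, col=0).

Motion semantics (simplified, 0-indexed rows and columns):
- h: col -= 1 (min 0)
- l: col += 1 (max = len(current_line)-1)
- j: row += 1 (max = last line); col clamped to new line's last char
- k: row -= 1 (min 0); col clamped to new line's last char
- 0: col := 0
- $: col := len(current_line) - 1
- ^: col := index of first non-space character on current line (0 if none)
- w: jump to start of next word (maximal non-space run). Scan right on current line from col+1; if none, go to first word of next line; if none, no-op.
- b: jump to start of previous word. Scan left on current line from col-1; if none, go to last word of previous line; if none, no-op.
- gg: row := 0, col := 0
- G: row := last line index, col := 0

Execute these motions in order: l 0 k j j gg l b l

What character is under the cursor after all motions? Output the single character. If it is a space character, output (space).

After 1 (l): row=0 col=1 char='e'
After 2 (0): row=0 col=0 char='l'
After 3 (k): row=0 col=0 char='l'
After 4 (j): row=1 col=0 char='f'
After 5 (j): row=2 col=0 char='m'
After 6 (gg): row=0 col=0 char='l'
After 7 (l): row=0 col=1 char='e'
After 8 (b): row=0 col=0 char='l'
After 9 (l): row=0 col=1 char='e'

Answer: e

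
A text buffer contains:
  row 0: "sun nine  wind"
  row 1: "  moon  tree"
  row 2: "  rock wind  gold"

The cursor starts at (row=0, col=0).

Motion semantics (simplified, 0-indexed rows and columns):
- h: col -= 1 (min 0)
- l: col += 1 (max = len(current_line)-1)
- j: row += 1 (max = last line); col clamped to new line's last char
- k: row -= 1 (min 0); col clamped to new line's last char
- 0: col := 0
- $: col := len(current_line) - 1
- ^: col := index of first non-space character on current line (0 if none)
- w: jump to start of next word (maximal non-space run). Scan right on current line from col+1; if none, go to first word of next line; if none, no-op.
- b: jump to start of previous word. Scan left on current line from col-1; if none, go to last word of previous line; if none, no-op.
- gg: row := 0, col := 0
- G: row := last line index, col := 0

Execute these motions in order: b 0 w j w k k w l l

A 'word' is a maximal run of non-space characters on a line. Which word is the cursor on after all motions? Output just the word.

Answer: wind

Derivation:
After 1 (b): row=0 col=0 char='s'
After 2 (0): row=0 col=0 char='s'
After 3 (w): row=0 col=4 char='n'
After 4 (j): row=1 col=4 char='o'
After 5 (w): row=1 col=8 char='t'
After 6 (k): row=0 col=8 char='_'
After 7 (k): row=0 col=8 char='_'
After 8 (w): row=0 col=10 char='w'
After 9 (l): row=0 col=11 char='i'
After 10 (l): row=0 col=12 char='n'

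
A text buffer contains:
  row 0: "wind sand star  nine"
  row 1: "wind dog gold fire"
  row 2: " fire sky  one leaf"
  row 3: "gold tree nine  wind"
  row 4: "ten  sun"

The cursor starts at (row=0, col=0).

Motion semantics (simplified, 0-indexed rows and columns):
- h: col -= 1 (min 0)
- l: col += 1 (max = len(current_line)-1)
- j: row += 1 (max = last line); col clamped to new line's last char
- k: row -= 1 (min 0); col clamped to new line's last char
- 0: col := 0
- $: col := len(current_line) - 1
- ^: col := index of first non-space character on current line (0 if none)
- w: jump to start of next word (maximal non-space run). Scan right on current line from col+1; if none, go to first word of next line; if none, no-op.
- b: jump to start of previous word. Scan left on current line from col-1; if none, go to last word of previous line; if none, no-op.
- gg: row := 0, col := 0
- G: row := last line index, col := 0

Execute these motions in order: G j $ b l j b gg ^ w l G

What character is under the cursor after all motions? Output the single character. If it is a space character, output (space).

Answer: t

Derivation:
After 1 (G): row=4 col=0 char='t'
After 2 (j): row=4 col=0 char='t'
After 3 ($): row=4 col=7 char='n'
After 4 (b): row=4 col=5 char='s'
After 5 (l): row=4 col=6 char='u'
After 6 (j): row=4 col=6 char='u'
After 7 (b): row=4 col=5 char='s'
After 8 (gg): row=0 col=0 char='w'
After 9 (^): row=0 col=0 char='w'
After 10 (w): row=0 col=5 char='s'
After 11 (l): row=0 col=6 char='a'
After 12 (G): row=4 col=0 char='t'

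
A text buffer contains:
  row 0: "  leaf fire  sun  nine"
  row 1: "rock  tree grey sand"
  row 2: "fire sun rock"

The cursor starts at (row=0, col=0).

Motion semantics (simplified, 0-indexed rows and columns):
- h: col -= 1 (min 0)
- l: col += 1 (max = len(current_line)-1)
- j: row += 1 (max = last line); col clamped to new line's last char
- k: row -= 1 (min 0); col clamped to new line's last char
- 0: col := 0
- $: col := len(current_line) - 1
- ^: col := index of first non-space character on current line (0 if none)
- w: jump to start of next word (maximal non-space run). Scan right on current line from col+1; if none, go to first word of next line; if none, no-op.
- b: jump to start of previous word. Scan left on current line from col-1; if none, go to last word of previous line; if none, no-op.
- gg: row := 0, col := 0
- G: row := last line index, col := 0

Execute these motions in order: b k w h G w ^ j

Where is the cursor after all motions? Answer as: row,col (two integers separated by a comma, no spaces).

After 1 (b): row=0 col=0 char='_'
After 2 (k): row=0 col=0 char='_'
After 3 (w): row=0 col=2 char='l'
After 4 (h): row=0 col=1 char='_'
After 5 (G): row=2 col=0 char='f'
After 6 (w): row=2 col=5 char='s'
After 7 (^): row=2 col=0 char='f'
After 8 (j): row=2 col=0 char='f'

Answer: 2,0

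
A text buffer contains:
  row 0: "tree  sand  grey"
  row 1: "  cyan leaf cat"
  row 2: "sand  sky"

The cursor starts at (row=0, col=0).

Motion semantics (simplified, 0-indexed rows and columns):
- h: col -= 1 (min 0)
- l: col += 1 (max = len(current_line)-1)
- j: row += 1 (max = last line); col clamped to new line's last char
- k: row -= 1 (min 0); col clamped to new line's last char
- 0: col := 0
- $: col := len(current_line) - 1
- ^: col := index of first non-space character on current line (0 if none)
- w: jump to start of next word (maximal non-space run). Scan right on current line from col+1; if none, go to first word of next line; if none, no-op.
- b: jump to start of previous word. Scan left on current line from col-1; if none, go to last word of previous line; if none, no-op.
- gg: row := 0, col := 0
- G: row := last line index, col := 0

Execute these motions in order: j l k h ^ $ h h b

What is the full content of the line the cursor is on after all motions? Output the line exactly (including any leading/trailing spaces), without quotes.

After 1 (j): row=1 col=0 char='_'
After 2 (l): row=1 col=1 char='_'
After 3 (k): row=0 col=1 char='r'
After 4 (h): row=0 col=0 char='t'
After 5 (^): row=0 col=0 char='t'
After 6 ($): row=0 col=15 char='y'
After 7 (h): row=0 col=14 char='e'
After 8 (h): row=0 col=13 char='r'
After 9 (b): row=0 col=12 char='g'

Answer: tree  sand  grey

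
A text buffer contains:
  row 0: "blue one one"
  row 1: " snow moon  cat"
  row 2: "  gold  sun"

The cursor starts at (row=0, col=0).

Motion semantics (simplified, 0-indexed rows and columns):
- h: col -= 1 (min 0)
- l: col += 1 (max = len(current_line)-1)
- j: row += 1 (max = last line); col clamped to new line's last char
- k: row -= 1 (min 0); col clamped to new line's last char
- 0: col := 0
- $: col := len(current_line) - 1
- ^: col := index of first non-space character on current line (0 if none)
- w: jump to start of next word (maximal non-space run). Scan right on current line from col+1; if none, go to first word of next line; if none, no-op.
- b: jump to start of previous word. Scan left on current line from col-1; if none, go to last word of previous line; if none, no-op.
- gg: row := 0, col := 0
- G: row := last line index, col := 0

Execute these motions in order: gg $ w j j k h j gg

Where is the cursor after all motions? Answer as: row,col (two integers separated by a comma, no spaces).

After 1 (gg): row=0 col=0 char='b'
After 2 ($): row=0 col=11 char='e'
After 3 (w): row=1 col=1 char='s'
After 4 (j): row=2 col=1 char='_'
After 5 (j): row=2 col=1 char='_'
After 6 (k): row=1 col=1 char='s'
After 7 (h): row=1 col=0 char='_'
After 8 (j): row=2 col=0 char='_'
After 9 (gg): row=0 col=0 char='b'

Answer: 0,0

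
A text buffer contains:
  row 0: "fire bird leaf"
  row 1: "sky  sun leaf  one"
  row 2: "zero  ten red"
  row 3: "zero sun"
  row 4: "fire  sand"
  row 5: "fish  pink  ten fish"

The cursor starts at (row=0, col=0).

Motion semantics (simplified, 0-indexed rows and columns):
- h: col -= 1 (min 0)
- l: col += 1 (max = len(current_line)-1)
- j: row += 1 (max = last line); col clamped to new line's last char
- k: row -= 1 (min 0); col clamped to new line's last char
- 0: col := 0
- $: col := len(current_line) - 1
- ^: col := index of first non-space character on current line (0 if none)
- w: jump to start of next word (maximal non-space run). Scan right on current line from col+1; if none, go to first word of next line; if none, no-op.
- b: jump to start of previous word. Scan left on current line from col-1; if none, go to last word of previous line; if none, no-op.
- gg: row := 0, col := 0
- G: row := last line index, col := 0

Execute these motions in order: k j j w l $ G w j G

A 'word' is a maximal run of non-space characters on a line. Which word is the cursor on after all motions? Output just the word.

After 1 (k): row=0 col=0 char='f'
After 2 (j): row=1 col=0 char='s'
After 3 (j): row=2 col=0 char='z'
After 4 (w): row=2 col=6 char='t'
After 5 (l): row=2 col=7 char='e'
After 6 ($): row=2 col=12 char='d'
After 7 (G): row=5 col=0 char='f'
After 8 (w): row=5 col=6 char='p'
After 9 (j): row=5 col=6 char='p'
After 10 (G): row=5 col=0 char='f'

Answer: fish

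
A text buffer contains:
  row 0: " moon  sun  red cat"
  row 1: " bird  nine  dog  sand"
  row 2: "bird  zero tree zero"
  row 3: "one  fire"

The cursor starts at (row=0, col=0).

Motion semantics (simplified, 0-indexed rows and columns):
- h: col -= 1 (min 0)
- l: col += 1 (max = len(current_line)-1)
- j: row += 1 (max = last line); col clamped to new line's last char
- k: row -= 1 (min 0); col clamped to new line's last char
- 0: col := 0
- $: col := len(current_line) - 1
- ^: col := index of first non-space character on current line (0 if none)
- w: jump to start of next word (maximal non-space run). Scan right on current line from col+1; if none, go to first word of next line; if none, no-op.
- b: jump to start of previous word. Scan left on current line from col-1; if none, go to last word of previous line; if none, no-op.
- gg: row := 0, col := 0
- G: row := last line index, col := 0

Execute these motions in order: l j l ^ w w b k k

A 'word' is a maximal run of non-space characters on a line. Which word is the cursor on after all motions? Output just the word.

After 1 (l): row=0 col=1 char='m'
After 2 (j): row=1 col=1 char='b'
After 3 (l): row=1 col=2 char='i'
After 4 (^): row=1 col=1 char='b'
After 5 (w): row=1 col=7 char='n'
After 6 (w): row=1 col=13 char='d'
After 7 (b): row=1 col=7 char='n'
After 8 (k): row=0 col=7 char='s'
After 9 (k): row=0 col=7 char='s'

Answer: sun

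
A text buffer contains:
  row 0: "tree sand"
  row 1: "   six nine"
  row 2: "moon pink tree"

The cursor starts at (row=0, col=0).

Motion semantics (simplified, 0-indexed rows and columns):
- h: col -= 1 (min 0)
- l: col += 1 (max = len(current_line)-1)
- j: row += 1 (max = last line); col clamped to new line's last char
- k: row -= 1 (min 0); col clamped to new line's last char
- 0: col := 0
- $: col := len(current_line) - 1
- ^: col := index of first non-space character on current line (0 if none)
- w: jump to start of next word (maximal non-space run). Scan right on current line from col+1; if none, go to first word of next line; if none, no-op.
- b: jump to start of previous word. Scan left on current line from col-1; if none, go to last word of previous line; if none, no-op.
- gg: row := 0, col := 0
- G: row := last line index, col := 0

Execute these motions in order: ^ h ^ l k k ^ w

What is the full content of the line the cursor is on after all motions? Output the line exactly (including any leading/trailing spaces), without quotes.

Answer: tree sand

Derivation:
After 1 (^): row=0 col=0 char='t'
After 2 (h): row=0 col=0 char='t'
After 3 (^): row=0 col=0 char='t'
After 4 (l): row=0 col=1 char='r'
After 5 (k): row=0 col=1 char='r'
After 6 (k): row=0 col=1 char='r'
After 7 (^): row=0 col=0 char='t'
After 8 (w): row=0 col=5 char='s'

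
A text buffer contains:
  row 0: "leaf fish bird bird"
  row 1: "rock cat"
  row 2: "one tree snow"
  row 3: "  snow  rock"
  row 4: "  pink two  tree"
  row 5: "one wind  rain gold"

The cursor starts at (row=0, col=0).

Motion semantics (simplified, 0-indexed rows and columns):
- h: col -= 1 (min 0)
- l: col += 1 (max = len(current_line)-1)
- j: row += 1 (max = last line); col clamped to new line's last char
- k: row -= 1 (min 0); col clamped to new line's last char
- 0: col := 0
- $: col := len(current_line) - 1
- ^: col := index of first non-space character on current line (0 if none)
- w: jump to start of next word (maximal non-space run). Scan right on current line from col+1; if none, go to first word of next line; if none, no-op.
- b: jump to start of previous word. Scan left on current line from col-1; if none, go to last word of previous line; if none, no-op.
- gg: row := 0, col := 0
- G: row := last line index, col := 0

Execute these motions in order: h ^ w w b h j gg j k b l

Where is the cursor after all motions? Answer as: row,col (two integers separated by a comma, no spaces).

After 1 (h): row=0 col=0 char='l'
After 2 (^): row=0 col=0 char='l'
After 3 (w): row=0 col=5 char='f'
After 4 (w): row=0 col=10 char='b'
After 5 (b): row=0 col=5 char='f'
After 6 (h): row=0 col=4 char='_'
After 7 (j): row=1 col=4 char='_'
After 8 (gg): row=0 col=0 char='l'
After 9 (j): row=1 col=0 char='r'
After 10 (k): row=0 col=0 char='l'
After 11 (b): row=0 col=0 char='l'
After 12 (l): row=0 col=1 char='e'

Answer: 0,1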